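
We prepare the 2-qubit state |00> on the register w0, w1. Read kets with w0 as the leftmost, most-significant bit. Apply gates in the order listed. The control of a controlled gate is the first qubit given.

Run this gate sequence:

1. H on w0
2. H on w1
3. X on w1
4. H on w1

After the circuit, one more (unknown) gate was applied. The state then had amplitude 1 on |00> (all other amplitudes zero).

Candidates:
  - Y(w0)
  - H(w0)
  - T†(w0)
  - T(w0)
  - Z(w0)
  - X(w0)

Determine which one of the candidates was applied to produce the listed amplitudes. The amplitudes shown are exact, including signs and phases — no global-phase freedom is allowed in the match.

The unique candidate consistent with the amplitudes is H(w0).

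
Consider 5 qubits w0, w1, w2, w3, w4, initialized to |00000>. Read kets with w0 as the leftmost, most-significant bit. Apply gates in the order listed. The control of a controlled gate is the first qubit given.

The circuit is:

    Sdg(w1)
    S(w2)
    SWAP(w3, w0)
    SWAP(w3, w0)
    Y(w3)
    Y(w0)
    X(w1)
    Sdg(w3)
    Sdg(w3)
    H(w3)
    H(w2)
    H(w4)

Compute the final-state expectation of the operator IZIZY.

The expectation value of IZIZY is 0. Key observation: the block from step 3 through step 4 cancels to the identity and can be dropped.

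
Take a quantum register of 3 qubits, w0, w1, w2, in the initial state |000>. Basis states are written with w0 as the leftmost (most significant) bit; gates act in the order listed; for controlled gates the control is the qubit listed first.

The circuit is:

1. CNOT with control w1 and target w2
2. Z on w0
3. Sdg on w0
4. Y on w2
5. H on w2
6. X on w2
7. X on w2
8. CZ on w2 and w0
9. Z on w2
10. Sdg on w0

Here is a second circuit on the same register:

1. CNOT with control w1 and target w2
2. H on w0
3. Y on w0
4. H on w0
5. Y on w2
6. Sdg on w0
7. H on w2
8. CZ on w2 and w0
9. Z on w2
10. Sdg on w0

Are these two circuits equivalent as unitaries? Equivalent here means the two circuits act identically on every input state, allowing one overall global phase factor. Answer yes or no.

No: there is an input state on which the two circuits produce genuinely different outputs (not merely differing by a phase).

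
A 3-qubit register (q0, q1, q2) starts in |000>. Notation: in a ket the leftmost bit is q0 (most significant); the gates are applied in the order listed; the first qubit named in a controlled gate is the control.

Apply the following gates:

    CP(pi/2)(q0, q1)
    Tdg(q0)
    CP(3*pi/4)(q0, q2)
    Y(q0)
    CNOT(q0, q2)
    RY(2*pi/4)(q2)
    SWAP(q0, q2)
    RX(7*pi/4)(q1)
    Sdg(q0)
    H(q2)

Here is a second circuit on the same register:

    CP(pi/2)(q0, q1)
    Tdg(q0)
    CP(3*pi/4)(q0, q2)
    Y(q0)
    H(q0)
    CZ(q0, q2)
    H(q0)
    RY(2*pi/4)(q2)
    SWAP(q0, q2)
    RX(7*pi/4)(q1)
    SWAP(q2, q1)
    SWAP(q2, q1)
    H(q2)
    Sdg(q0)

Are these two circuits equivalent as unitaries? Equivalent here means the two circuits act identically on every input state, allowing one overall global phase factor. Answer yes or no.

No — the two circuits implement different unitaries, even allowing a global phase.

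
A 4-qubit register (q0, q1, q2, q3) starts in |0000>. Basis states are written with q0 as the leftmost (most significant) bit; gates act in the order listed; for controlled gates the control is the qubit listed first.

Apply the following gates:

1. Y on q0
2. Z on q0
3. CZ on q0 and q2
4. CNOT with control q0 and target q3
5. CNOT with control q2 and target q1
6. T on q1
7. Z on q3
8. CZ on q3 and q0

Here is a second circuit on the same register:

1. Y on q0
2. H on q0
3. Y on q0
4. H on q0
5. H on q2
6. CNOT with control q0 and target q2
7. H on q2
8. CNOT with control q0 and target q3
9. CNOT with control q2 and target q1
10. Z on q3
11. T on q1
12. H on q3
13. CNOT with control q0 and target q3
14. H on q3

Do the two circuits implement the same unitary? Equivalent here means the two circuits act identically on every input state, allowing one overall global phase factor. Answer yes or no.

No: there is an input state on which the two circuits produce genuinely different outputs (not merely differing by a phase).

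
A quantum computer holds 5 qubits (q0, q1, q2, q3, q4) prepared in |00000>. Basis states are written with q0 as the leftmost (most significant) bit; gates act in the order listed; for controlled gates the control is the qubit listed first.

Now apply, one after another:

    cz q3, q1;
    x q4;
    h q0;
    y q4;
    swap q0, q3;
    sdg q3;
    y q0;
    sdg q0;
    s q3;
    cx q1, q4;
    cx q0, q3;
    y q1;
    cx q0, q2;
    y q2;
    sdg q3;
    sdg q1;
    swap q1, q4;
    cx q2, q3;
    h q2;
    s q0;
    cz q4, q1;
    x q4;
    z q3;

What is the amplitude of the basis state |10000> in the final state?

The final state's coefficient on |10000> equals -I/2.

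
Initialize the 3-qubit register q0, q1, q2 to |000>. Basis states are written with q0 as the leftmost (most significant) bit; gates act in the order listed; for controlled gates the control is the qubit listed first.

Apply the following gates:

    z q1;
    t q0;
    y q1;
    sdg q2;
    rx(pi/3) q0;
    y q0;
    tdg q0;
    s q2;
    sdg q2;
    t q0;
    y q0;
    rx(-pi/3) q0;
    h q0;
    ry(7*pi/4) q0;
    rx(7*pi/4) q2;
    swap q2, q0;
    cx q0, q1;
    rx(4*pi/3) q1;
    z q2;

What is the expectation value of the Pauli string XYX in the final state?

The observable XYX averages to -1/4.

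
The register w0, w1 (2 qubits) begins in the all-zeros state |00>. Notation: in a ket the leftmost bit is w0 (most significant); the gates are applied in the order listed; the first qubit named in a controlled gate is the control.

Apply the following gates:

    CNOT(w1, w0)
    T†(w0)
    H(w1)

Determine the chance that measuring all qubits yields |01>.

Outcome |01> occurs with probability 1/2.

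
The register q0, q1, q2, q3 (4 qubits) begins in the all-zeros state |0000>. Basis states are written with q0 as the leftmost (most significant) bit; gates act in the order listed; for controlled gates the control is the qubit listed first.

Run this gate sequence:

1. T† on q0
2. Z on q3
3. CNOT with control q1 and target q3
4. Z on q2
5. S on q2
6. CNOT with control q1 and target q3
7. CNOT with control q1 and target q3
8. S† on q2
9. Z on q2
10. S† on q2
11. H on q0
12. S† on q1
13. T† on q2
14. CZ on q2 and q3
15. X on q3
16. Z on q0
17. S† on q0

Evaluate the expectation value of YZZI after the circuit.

In the final state, YZZI has expectation 1.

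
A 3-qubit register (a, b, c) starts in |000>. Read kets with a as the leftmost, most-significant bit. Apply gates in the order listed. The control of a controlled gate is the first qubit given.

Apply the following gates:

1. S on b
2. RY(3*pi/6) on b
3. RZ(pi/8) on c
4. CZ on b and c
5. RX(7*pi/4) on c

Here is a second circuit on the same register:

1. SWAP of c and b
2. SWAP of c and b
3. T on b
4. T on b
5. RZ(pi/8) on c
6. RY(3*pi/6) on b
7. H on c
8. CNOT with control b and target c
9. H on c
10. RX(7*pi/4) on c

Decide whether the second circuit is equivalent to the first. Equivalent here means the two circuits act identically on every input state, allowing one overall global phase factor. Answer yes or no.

Yes, they are equivalent — the unitaries differ by at most a global phase.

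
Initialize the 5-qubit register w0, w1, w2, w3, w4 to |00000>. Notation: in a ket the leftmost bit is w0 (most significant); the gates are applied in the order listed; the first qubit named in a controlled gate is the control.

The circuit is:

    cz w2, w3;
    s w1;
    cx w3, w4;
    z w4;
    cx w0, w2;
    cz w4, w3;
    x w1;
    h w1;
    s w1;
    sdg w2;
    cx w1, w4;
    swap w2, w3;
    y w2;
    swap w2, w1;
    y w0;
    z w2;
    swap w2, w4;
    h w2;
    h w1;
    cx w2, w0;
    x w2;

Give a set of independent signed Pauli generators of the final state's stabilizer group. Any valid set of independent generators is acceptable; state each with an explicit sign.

The final state is stabilized by the group generated by +XIXIZ, -IXIII, -IIZIY, +ZIZII, +IIIZI; other independent generating sets are equally valid.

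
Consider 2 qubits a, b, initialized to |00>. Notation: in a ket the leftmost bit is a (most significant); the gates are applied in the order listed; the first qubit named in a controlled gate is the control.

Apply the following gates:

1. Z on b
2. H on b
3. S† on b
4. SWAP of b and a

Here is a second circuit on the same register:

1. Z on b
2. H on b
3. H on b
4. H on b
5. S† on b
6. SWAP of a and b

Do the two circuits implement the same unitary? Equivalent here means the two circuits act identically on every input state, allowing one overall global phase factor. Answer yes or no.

Yes, they are equivalent — the unitaries differ by at most a global phase.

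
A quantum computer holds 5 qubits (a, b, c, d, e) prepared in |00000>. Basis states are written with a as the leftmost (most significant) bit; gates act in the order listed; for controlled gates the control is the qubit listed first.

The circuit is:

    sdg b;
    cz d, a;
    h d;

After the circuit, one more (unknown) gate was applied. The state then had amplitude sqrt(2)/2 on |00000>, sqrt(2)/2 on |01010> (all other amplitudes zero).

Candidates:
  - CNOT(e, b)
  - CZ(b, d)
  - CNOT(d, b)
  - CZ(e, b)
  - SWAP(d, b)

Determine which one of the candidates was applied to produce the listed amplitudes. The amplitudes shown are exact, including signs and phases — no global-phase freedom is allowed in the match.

The unique candidate consistent with the amplitudes is CNOT(d, b).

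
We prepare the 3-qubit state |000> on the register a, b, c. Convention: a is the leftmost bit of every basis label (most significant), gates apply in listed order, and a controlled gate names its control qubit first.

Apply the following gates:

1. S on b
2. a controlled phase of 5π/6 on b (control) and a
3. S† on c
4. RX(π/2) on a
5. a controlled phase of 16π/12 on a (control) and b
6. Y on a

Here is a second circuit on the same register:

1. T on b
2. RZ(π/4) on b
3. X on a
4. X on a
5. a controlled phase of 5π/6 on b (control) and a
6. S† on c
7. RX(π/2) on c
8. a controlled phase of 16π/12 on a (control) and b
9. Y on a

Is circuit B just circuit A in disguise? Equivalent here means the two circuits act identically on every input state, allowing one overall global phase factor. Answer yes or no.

No — the two circuits implement different unitaries, even allowing a global phase.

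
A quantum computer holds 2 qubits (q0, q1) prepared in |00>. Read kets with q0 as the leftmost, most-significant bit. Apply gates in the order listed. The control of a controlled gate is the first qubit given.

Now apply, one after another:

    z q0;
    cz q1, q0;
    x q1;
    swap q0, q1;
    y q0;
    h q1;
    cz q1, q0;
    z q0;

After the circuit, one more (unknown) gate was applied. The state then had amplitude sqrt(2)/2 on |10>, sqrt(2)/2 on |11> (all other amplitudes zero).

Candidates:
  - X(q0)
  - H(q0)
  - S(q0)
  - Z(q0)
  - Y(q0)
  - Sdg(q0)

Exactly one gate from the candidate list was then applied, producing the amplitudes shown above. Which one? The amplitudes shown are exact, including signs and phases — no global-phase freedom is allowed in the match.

The unique candidate consistent with the amplitudes is Y(q0).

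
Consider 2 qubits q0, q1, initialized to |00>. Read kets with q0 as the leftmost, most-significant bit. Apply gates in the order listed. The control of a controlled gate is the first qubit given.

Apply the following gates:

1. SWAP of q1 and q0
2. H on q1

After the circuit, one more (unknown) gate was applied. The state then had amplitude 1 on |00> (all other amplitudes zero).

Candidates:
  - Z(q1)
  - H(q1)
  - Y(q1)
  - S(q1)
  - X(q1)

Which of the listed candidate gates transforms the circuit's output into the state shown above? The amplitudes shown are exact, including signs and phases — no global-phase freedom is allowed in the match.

It was H(q1) that produced the state shown.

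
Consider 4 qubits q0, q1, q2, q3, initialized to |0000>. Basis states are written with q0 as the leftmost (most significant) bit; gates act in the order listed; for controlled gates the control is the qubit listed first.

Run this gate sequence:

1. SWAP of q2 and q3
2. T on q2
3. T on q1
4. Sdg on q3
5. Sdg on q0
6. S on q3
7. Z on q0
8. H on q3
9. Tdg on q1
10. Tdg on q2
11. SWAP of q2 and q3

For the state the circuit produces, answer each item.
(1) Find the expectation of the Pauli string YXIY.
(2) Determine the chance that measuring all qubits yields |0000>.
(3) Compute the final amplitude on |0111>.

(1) In the final state, YXIY has expectation 0.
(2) Outcome |0000> occurs with probability 1/2.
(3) |0111> carries amplitude 0 in the final state.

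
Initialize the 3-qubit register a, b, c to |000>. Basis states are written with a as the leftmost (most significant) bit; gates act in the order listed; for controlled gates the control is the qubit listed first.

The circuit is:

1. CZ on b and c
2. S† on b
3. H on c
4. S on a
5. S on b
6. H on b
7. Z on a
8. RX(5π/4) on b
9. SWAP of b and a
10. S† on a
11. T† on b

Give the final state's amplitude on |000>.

The amplitude on |000> is -sqrt(2 - sqrt(2))/4 - I*sqrt(sqrt(2) + 2)/4.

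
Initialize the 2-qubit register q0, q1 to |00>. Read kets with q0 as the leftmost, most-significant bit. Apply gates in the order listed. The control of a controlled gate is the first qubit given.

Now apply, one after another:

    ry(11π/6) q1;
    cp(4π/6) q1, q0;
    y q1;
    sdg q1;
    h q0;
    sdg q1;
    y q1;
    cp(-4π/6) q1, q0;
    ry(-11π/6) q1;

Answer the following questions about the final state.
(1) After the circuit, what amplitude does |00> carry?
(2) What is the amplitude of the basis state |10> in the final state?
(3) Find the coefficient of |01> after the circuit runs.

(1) The amplitude on |00> is -sqrt(6)/4.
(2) The final state's coefficient on |10> equals -sqrt(2)/4 - sqrt(6)/8 - sqrt(2)*exp(I*pi/3)/4 + sqrt(6)*exp(I*pi/3)/8.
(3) |01> carries amplitude -sqrt(2)/4 in the final state.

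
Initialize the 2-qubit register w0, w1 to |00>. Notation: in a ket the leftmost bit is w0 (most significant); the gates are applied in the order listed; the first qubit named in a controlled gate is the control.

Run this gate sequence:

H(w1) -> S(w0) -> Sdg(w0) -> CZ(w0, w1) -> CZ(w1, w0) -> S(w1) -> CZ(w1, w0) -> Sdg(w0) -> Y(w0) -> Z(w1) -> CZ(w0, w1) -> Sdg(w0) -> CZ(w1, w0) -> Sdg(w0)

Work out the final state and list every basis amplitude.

The resulting statevector has amplitude 0 on |00>, 0 on |01>, -sqrt(2)*I/2 on |10>, -sqrt(2)/2 on |11>.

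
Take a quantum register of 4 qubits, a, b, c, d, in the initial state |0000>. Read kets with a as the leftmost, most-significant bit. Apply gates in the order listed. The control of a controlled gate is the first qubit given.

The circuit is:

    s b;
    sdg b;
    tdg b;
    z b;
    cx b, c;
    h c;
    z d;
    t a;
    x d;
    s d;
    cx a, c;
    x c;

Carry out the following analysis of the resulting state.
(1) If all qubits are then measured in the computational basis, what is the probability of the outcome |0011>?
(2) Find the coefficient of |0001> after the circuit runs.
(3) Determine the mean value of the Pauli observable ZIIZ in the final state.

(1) A full measurement returns |0011> with probability 1/2. Key observation: steps 1-2 multiply out to the identity, so the circuit reduces to the remaining gates.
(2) |0001> carries amplitude sqrt(2)*I/2 in the final state.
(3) In the final state, ZIIZ has expectation -1.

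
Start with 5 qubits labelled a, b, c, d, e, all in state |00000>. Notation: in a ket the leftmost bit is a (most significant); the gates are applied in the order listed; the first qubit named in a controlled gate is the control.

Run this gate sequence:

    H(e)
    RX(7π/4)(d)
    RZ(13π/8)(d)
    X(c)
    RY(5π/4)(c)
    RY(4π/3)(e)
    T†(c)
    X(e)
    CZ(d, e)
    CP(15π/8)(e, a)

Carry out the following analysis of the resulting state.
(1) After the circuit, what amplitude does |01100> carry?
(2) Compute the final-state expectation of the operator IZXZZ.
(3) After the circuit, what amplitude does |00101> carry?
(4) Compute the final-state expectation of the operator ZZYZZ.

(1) The amplitude on |01100> is 0.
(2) The observable IZXZZ averages to -sqrt(6)/8.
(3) |00101> carries amplitude -sqrt(6)*sqrt(1/2 - sqrt(2)/4)*sqrt(sqrt(2)/4 + 1/2)*exp(15*I*pi/16)/4 - sqrt(2)*sqrt(1/2 - sqrt(2)/4)*sqrt(sqrt(2)/4 + 1/2)*exp(15*I*pi/16)/4 in the final state.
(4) The expectation value of ZZYZZ is sqrt(6)/8.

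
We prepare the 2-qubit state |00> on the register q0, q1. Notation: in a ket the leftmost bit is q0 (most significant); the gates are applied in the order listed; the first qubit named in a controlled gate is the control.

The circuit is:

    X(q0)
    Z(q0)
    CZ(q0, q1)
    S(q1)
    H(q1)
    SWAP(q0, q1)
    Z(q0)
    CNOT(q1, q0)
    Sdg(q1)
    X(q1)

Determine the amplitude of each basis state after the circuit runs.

The resulting statevector has amplitude -sqrt(2)*I/2 on |00>, 0 on |01>, sqrt(2)*I/2 on |10>, 0 on |11>.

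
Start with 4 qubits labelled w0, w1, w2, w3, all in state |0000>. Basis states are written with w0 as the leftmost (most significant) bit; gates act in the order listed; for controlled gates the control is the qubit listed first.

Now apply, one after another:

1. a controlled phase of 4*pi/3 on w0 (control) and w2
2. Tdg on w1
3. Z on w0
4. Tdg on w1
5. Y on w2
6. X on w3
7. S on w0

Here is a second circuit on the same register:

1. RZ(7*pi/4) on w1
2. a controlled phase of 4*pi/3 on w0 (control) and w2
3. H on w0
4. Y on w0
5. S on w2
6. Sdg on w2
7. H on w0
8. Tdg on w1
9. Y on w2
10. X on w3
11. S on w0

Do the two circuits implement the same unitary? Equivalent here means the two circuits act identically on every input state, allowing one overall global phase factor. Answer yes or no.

No: there is an input state on which the two circuits produce genuinely different outputs (not merely differing by a phase).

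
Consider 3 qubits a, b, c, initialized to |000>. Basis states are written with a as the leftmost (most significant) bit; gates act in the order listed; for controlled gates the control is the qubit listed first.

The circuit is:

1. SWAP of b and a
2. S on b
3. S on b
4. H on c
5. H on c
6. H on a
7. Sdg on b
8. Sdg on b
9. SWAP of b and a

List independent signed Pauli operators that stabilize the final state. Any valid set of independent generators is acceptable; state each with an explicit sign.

The final state is stabilized by the group generated by +IXI, +ZII, +IIZ; other independent generating sets are equally valid.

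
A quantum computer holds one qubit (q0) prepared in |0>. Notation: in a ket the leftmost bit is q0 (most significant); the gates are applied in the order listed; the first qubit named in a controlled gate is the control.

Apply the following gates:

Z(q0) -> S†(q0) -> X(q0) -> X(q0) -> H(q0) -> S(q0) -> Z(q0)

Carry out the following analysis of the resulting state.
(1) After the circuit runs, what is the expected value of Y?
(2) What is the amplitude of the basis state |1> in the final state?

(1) The observable Y averages to -1.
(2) |1> carries amplitude -sqrt(2)*I/2 in the final state.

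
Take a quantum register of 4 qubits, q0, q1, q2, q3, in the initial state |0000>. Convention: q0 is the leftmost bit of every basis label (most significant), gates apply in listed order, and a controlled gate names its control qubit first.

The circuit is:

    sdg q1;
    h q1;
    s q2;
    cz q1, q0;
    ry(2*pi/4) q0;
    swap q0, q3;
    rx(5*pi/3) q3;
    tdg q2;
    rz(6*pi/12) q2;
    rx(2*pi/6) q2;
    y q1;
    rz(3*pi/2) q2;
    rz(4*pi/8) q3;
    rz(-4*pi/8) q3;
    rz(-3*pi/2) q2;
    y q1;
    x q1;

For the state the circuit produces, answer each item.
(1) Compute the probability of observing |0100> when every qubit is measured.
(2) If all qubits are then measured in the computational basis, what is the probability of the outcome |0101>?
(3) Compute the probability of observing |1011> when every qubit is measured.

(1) The probability of measuring |0100> is 3/16. Key observation: steps 11-16 multiply out to the identity, so the circuit reduces to the remaining gates.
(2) Outcome |0101> occurs with probability 3/16.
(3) Outcome |1011> occurs with probability 0.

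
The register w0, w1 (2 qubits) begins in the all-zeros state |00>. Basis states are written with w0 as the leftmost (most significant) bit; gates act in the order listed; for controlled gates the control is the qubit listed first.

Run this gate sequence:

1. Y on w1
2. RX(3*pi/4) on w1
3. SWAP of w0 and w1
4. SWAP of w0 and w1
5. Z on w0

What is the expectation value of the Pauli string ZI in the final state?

In the final state, ZI has expectation 1.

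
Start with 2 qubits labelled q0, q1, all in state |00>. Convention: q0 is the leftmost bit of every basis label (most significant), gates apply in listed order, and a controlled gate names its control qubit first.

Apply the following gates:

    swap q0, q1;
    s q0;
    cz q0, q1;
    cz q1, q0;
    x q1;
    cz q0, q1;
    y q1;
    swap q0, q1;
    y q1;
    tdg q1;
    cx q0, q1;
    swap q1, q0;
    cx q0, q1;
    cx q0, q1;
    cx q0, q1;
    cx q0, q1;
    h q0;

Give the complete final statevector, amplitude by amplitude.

After the circuit, the state carries amplitude -sqrt(2)*exp(3*I*pi/4)/2 on |00>, 0 on |01>, sqrt(2)*exp(3*I*pi/4)/2 on |10>, 0 on |11>.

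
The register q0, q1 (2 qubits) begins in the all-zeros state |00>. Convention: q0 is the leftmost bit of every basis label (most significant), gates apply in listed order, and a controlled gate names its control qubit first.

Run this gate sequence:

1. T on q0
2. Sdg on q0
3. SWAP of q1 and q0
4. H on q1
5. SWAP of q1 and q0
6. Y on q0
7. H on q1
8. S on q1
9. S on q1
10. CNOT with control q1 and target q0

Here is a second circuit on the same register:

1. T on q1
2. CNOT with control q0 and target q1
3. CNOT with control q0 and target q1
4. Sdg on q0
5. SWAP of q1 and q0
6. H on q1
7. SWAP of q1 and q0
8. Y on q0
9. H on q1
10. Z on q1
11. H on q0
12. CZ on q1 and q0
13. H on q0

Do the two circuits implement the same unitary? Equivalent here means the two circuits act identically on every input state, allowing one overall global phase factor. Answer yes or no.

No: there is an input state on which the two circuits produce genuinely different outputs (not merely differing by a phase).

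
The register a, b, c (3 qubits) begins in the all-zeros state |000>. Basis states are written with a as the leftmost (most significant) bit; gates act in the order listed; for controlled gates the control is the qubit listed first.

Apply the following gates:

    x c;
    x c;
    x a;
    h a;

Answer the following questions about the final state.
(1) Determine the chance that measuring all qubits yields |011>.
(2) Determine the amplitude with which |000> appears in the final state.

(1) The probability of measuring |011> is 0. Key observation: the block from step 1 through step 2 cancels to the identity and can be dropped.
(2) |000> carries amplitude sqrt(2)/2 in the final state.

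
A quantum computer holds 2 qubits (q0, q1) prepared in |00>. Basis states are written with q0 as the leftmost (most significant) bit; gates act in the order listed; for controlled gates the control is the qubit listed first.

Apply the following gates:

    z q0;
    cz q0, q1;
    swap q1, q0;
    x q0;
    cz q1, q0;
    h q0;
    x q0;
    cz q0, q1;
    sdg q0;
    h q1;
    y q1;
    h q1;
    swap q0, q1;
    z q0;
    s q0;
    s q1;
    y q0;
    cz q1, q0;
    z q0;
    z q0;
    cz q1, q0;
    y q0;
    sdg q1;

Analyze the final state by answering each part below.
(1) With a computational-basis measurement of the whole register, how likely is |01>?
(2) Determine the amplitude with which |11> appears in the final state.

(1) Outcome |01> occurs with probability 0. Key observation: the block from step 16 through step 23 cancels to the identity and can be dropped.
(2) The final state's coefficient on |11> equals sqrt(2)*I/2.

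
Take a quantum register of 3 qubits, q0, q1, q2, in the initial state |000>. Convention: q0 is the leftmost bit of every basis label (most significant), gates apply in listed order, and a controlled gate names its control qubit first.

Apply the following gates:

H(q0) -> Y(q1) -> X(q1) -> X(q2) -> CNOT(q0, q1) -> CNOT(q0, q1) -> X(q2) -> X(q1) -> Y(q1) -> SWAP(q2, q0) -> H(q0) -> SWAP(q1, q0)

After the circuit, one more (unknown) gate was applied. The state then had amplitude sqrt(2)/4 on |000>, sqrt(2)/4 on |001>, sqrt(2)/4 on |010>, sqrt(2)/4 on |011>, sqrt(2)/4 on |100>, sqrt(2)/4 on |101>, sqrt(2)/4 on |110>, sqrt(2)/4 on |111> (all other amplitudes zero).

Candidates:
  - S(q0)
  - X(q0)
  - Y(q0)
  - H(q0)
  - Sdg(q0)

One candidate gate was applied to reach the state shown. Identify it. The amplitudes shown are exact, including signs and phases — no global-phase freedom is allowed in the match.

The applied gate was H(q0). Key observation: steps 2-9 multiply out to the identity, so the circuit reduces to the remaining gates.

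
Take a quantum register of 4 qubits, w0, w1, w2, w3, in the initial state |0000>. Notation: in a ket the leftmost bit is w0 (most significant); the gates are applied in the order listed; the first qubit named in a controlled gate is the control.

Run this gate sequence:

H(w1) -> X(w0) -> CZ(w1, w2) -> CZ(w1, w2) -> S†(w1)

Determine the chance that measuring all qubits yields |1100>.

The probability of measuring |1100> is 1/2. Key observation: steps 3-4 multiply out to the identity, so the circuit reduces to the remaining gates.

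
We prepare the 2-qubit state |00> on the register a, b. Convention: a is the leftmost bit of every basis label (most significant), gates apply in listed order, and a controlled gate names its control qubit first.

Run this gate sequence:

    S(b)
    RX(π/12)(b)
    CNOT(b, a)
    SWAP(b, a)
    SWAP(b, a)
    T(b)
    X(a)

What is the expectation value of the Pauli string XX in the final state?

The observable XX averages to -1/4 + sqrt(3)/4. Key observation: steps 4-5 multiply out to the identity, so the circuit reduces to the remaining gates.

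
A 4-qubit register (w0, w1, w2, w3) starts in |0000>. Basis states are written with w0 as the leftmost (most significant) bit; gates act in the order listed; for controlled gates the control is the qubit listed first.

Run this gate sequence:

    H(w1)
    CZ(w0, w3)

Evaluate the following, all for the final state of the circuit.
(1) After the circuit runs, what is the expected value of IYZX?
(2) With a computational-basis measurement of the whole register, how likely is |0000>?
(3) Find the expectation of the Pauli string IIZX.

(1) The expectation value of IYZX is 0.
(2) A full measurement returns |0000> with probability 1/2.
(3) The expectation value of IIZX is 0.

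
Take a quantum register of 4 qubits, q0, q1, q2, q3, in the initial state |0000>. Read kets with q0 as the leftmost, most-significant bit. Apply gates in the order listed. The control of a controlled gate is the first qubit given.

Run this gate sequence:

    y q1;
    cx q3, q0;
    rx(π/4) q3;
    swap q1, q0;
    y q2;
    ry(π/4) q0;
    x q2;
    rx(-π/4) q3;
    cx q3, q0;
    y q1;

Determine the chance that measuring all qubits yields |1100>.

The probability of measuring |1100> is sqrt(2)/4 + 1/2.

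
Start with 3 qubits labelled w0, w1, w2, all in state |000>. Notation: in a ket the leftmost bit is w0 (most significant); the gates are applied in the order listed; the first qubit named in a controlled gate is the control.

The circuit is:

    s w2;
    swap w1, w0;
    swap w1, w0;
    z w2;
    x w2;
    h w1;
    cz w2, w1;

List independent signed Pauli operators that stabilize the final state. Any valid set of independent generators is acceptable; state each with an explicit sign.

The stabilizer group can be generated by -IXI, +ZII, -IIZ, among other valid generating sets. Key observation: gates 2-3 undo each other exactly, leaving only the rest of the circuit to track.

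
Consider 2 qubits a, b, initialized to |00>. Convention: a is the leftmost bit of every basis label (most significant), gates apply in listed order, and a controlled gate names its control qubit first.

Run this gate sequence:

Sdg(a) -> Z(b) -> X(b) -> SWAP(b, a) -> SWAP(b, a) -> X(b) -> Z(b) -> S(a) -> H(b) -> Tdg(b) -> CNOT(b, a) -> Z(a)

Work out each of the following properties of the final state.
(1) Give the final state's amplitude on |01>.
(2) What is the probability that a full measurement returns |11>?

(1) The amplitude on |01> is 0. Key observation: the block from step 1 through step 8 cancels to the identity and can be dropped.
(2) The probability of measuring |11> is 1/2.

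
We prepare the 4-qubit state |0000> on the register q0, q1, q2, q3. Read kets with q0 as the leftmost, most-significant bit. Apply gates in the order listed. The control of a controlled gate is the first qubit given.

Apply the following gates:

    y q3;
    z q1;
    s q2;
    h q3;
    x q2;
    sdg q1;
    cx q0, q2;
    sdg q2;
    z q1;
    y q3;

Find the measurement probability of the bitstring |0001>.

A full measurement returns |0001> with probability 0.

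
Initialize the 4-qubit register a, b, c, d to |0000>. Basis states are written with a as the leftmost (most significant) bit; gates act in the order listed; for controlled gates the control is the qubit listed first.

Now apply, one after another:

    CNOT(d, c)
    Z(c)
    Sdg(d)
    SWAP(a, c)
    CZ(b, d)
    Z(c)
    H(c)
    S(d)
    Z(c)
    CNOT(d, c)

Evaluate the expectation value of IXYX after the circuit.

The observable IXYX averages to 0.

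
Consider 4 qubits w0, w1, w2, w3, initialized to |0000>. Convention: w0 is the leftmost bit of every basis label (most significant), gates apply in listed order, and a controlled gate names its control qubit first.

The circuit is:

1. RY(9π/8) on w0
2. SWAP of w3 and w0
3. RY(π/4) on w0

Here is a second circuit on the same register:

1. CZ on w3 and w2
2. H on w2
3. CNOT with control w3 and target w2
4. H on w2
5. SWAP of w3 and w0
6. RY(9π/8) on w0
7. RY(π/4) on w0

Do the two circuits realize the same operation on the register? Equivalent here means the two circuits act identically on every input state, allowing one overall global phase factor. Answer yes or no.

No: there is an input state on which the two circuits produce genuinely different outputs (not merely differing by a phase).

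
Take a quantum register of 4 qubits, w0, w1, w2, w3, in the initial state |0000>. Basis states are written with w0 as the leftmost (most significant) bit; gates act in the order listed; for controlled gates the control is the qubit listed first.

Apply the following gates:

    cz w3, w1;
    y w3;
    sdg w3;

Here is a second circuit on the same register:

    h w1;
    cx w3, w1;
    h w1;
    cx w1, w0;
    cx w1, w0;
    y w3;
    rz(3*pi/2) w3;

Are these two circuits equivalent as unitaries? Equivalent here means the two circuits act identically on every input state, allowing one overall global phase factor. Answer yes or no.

Yes, they are equivalent — the unitaries differ by at most a global phase.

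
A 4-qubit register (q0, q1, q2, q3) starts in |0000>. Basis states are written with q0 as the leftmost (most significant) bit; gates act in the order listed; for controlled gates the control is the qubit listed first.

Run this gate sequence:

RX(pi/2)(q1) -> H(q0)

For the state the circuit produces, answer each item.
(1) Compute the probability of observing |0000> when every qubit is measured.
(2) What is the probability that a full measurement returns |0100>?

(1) Outcome |0000> occurs with probability 1/4.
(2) A full measurement returns |0100> with probability 1/4.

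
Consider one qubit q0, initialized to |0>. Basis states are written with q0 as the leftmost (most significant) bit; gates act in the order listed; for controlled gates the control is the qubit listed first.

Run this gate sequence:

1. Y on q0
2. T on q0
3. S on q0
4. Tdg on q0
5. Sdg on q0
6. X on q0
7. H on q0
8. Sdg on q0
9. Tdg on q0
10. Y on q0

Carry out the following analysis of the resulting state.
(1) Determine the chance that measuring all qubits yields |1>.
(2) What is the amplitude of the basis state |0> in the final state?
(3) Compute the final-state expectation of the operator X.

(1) A full measurement returns |1> with probability 1/2.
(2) The amplitude on |0> is -sqrt(2)*exp(I*pi/4)/2.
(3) The expectation value of X is sqrt(2)/2.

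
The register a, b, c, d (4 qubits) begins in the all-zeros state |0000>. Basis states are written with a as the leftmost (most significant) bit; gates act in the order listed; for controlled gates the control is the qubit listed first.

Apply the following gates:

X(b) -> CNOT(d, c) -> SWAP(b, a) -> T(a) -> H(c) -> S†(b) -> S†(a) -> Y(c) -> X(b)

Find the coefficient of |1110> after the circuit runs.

The amplitude on |1110> is sqrt(2)*exp(I*pi/4)/2.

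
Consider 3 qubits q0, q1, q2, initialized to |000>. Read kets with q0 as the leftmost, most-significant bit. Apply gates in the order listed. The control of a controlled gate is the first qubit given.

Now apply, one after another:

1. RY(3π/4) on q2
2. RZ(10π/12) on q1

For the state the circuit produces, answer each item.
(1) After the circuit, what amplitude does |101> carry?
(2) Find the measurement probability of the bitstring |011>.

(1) |101> carries amplitude 0 in the final state.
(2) A full measurement returns |011> with probability 0.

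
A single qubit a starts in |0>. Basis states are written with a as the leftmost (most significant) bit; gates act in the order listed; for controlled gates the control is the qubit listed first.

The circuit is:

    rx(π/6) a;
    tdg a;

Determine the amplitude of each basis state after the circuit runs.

The final amplitudes are sqrt(2)/4 + sqrt(6)/4 on |0>, (-sqrt(6) + sqrt(2))*exp(I*pi/4)/4 on |1>.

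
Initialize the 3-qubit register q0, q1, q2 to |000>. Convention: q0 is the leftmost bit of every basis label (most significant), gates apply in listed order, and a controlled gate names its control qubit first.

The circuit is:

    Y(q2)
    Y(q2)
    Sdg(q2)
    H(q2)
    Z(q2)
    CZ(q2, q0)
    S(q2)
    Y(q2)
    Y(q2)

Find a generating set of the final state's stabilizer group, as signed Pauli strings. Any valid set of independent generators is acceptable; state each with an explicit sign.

The final state is stabilized by the group generated by -IIY, +ZII, +IZI; other independent generating sets are equally valid.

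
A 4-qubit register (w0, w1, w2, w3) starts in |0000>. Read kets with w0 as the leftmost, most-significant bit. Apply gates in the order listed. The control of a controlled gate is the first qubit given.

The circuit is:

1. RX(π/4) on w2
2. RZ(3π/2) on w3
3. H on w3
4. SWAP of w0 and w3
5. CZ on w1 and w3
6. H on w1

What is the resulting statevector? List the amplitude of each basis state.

After the circuit, the state carries amplitude -sqrt(sqrt(2) + 2)*exp(I*pi/4)/4 on |0000>, 0 on |0001>, sqrt(2 - sqrt(2))*exp(3*I*pi/4)/4 on |0010>, 0 on |0011>, -sqrt(sqrt(2) + 2)*exp(I*pi/4)/4 on |0100>, 0 on |0101>, sqrt(2 - sqrt(2))*exp(3*I*pi/4)/4 on |0110>, 0 on |0111>, -sqrt(sqrt(2) + 2)*exp(I*pi/4)/4 on |1000>, 0 on |1001>, sqrt(2 - sqrt(2))*exp(3*I*pi/4)/4 on |1010>, 0 on |1011>, -sqrt(sqrt(2) + 2)*exp(I*pi/4)/4 on |1100>, 0 on |1101>, sqrt(2 - sqrt(2))*exp(3*I*pi/4)/4 on |1110>, 0 on |1111>.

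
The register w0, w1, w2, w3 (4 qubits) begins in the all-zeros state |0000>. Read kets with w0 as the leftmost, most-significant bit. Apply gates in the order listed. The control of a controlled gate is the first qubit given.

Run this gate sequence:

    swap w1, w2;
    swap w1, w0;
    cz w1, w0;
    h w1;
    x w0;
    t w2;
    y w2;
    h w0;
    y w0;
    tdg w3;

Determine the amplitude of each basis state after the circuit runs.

The resulting statevector has amplitude -1/2 on |0010>, -1/2 on |0110>, -1/2 on |1010>, -1/2 on |1110>, and 0 on every other basis state.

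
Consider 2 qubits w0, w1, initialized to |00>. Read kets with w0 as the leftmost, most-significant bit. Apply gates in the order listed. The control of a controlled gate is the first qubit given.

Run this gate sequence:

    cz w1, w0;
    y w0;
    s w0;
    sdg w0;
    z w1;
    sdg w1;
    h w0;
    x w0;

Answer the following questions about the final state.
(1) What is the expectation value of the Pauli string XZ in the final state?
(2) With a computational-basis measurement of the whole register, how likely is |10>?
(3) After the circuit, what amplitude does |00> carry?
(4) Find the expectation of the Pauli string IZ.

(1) The observable XZ averages to -1.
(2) The probability of measuring |10> is 1/2.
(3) |00> carries amplitude -sqrt(2)*I/2 in the final state.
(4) The observable IZ averages to 1.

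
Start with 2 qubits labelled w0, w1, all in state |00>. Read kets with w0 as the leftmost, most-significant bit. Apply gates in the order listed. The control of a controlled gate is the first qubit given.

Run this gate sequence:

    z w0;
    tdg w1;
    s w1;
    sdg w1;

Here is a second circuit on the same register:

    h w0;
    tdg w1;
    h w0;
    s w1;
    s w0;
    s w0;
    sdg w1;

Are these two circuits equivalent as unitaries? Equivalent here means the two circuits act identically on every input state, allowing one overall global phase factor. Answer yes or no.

Yes — the two circuits implement the same unitary up to a global phase.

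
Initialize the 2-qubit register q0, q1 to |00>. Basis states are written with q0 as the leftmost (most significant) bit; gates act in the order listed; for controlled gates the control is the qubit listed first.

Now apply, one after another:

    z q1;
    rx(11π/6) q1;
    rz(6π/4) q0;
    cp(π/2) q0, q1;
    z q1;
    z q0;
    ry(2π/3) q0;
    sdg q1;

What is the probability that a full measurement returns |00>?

A full measurement returns |00> with probability sqrt(3)/16 + 1/8.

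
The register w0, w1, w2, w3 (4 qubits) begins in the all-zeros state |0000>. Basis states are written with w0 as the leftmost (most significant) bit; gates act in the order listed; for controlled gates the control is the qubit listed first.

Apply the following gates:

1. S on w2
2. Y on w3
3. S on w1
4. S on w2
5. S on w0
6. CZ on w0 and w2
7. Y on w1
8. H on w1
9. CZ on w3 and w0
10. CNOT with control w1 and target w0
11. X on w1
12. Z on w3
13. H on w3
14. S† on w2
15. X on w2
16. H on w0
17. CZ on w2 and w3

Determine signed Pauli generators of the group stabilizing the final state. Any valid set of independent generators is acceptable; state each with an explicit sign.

One valid set of independent stabilizer generators is -XZII, -ZXII, +IIIX, -IIZI (any independent generating set of the same group is equally correct).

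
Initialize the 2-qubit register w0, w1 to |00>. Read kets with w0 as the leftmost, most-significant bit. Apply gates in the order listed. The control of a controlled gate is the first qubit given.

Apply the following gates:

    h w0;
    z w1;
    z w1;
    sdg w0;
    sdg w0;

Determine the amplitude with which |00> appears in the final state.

The final state's coefficient on |00> equals sqrt(2)/2.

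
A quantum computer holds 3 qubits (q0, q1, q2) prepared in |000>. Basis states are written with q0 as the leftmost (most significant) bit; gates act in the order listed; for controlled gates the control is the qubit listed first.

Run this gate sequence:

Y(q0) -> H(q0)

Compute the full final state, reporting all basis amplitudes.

The resulting statevector has amplitude sqrt(2)*I/2 on |000>, -sqrt(2)*I/2 on |100>, and 0 on every other basis state.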